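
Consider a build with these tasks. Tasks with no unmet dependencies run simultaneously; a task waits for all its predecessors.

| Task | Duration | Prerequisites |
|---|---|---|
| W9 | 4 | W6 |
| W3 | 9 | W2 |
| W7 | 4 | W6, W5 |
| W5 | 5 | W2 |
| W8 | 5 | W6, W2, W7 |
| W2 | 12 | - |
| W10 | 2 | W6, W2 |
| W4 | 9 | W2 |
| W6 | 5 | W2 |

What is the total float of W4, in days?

5

W2→W5→W7→W8 = 12+5+4+5 = 26 sets the makespan at 26 days.
Longest path through W4: 21 days (earliest finish 21, latest finish 26).
So W4 can slip 26 − 21 = 5 days.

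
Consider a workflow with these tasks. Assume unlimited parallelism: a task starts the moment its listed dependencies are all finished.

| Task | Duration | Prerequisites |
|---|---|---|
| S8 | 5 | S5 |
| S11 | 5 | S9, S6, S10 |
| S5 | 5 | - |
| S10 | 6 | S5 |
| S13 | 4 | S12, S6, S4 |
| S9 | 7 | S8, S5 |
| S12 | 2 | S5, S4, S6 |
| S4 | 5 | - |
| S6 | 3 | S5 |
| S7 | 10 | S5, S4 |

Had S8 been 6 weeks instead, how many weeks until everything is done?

Actual critical path: S5→S8→S9→S11 = 5+5+7+5 = 22 ⇒ 22 weeks.
S8 is on the critical path; changing it to 6 makes that path 23 weeks.
The critical path is still S5→S8→S9→S11; finish is now 23 weeks.

23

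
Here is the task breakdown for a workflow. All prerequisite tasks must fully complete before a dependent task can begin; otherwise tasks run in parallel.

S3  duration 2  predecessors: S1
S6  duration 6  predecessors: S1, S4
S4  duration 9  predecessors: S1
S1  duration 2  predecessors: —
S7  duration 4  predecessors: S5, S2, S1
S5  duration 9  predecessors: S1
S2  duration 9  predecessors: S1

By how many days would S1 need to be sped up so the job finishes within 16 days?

1

Current finish: 17 days; target: 16.
S1 is on every critical path, so each day cut from S1 cuts the finish by one (this holds down to a finish of 16).
Need 17 − 16 = 1 day off S1 → S1 becomes 1 day, finish becomes 16.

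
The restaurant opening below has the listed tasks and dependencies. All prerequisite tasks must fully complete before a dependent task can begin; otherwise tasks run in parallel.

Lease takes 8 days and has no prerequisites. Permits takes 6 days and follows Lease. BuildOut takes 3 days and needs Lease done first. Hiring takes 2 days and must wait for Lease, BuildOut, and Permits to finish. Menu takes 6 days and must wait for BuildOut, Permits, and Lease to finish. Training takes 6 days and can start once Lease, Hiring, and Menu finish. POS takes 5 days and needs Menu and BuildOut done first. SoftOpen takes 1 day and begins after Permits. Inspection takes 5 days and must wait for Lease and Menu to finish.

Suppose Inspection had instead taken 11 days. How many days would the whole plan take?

31

As given, the longest chain is Lease→Permits→Menu→Training = 8+6+6+6 = 26, so the finish is 26 days.
Inspection has 1 day of float (longest path through it is 25).
Now Lease→Permits→Menu→Inspection = 8+6+6+11 = 31 is longest, so the finish becomes 31 days.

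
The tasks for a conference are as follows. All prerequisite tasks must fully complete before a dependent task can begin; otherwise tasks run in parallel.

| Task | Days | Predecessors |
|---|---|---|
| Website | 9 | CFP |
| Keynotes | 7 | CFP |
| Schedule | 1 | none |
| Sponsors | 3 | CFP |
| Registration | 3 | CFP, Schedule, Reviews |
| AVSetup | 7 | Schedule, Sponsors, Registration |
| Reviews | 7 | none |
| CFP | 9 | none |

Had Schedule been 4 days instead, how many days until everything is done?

Actual critical path: CFP→Sponsors→AVSetup = 9+3+7 = 19 ⇒ 19 days.
Schedule is off the critical path — its longest chain is 11 days, giving 8 of slack.
That remains the longest chain; total 19 days.

19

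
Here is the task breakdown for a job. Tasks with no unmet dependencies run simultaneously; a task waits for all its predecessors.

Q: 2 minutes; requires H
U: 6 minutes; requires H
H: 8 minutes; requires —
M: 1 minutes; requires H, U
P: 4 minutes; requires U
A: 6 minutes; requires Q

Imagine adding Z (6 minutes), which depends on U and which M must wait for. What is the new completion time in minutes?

Originally the project takes 18 minutes.
With Z inserted, M now waits for max(H, U, Z).
New critical path: H→U→Z→M = 8+6+6+1 = 21 ⇒ 21 minutes.

21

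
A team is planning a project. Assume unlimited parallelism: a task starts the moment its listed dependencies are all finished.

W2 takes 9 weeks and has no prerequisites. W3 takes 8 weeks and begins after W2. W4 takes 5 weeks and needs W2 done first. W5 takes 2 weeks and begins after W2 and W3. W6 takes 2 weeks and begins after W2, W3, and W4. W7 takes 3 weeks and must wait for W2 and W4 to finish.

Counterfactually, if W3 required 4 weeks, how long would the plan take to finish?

The binding path is W2→W3→W5 = 9+8+2 = 19; finish at 19 weeks.
W3 lies on that path, so at 4 weeks the path becomes 15 weeks.
The binding chain switches to W2→W4→W7 = 9+5+3 = 17; finish 17 weeks.

17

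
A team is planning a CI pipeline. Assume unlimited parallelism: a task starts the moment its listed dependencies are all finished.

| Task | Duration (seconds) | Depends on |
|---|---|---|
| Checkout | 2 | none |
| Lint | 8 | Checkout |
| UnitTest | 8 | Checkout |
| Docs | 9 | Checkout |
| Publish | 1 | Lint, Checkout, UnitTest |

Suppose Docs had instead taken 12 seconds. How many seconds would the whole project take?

Actual critical path: Checkout→Docs = 2+9 = 11 ⇒ 11 seconds.
Since Docs is critical, the +3 change carries straight to that chain (now 14 seconds).
That remains the longest chain; total 14 seconds.

14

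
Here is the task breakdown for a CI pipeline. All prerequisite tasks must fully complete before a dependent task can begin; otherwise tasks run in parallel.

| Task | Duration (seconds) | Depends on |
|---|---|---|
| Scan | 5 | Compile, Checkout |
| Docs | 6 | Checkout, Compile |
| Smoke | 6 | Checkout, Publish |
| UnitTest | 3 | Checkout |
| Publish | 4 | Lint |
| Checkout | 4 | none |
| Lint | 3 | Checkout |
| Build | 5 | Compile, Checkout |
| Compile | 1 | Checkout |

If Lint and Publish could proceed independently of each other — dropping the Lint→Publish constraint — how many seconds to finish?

11

With the dependency in place, Checkout→Lint→Publish→Smoke = 4+3+4+6 = 17 sets the finish at 17 seconds.
Without Lint→Publish, Publish's earliest start moves from 7 to 0.
After: Checkout→Compile→Docs = 4+1+6 = 11 → 11 seconds.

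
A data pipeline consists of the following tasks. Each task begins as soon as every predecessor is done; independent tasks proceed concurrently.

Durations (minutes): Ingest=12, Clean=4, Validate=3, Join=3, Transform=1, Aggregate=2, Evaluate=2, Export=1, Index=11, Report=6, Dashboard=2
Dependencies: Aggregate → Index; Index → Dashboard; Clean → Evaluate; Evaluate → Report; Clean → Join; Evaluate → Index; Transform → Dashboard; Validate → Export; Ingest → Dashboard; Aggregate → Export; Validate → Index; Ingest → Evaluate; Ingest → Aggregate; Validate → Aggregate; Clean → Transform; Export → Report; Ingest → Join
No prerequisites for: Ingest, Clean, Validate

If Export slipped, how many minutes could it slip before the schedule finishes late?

6

Critical path: Ingest→Aggregate→Index→Dashboard = 12+2+11+2 = 27, so the finish is 27 minutes.
Export finishes as early as 15 and must finish by 21.
So Export can slip 21 − 15 = 6 minutes.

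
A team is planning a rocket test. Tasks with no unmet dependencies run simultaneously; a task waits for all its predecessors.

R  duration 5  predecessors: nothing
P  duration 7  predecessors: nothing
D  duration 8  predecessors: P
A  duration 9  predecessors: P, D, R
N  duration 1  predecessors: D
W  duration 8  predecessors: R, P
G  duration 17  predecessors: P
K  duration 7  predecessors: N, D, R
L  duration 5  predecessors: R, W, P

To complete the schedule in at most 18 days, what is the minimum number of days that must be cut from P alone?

Current finish: 24 days; target: 18.
P is on every critical path, so each day cut from P cuts the finish by one (this holds down to a finish of 18).
Need 24 − 18 = 6 days off P → P becomes 1 day, finish becomes 18.

6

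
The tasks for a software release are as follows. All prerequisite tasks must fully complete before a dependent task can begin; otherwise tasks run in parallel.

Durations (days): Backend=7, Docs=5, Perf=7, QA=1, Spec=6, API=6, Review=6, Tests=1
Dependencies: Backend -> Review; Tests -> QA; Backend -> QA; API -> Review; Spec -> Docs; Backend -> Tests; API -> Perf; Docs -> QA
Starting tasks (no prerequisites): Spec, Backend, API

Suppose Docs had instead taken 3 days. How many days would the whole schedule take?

13

The binding path is Backend→Review = 7+6 = 13; finish at 13 days.
Docs has 1 day of float (longest path through it is 12).
The critical path is still Backend→Review; finish is now 13 days.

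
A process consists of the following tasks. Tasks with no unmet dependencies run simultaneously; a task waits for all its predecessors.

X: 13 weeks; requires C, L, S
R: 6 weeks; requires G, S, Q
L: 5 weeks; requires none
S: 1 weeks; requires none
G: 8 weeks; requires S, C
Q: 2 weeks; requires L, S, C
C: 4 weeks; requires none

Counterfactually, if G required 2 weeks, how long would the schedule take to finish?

18

Actual critical path: C→G→R = 4+8+6 = 18 ⇒ 18 weeks.
Since G is critical, the -6 change carries straight to that chain (now 12 weeks).
The binding chain switches to L→X = 5+13 = 18; finish 18 weeks.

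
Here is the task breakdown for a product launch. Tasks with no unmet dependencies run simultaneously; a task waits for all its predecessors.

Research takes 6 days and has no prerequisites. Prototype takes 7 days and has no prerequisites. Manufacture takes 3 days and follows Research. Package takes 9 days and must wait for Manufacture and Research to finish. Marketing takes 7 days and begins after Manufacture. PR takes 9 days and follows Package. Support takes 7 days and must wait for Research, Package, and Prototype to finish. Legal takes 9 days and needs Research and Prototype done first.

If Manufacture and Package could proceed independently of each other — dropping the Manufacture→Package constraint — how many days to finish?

24

Before: longest chain Research→Manufacture→Package→PR = 6+3+9+9 = 27, finish 27.
Without Manufacture→Package, Package's earliest start moves from 9 to 6.
After: Research→Package→PR = 6+9+9 = 24 → 24 days.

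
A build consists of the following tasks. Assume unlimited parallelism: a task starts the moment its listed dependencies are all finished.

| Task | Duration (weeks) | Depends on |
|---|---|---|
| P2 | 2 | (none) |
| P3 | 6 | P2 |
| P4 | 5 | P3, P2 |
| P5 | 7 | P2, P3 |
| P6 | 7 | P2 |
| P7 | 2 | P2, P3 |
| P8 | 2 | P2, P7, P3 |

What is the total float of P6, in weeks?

The longest chain is P2→P3→P5 = 2+6+7 = 15; overall finish 15 weeks.
Longest path through P6: 9 weeks (earliest finish 9, latest finish 15).
Float = 15 − 9 = 6.

6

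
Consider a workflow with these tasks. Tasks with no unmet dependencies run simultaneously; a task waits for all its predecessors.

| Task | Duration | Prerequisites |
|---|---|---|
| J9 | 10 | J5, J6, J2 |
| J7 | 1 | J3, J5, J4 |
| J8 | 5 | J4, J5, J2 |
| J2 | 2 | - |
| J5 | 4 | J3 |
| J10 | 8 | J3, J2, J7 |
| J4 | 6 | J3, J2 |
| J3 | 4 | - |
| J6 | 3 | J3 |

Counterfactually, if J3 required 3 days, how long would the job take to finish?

Baseline: J3→J4→J7→J10 = 4+6+1+8 = 19 → 19 days.
J3 is on the critical path; changing it to 3 makes that path 18 days.
That remains the longest chain; total 18 days.

18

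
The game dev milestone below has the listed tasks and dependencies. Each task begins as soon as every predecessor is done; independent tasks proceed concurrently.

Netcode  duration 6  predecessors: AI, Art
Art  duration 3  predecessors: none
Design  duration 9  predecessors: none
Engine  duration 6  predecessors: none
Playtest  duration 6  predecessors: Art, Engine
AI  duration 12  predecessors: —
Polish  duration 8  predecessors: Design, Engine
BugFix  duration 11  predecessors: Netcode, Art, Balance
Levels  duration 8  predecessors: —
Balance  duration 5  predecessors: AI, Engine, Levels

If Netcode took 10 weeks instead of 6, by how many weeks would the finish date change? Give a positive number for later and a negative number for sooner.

4

As given, the longest chain is AI→Netcode→BugFix = 12+6+11 = 29, so the finish is 29 weeks.
Netcode is on the critical path; changing it to 10 makes that path 33 weeks.
That remains the longest chain; total 33 weeks.
Change in finish: 33 − 29 = +4 weeks.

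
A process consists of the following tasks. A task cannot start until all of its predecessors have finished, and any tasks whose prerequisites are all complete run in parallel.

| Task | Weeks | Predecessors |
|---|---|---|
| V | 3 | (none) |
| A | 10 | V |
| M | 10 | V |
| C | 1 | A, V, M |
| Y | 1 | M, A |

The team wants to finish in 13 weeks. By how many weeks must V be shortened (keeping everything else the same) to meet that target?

Current finish: 14 weeks; target: 13.
V is on every critical path, so each week cut from V cuts the finish by one (this holds down to a finish of 12).
Need 14 − 13 = 1 week off V → V becomes 2 weeks, finish becomes 13.

1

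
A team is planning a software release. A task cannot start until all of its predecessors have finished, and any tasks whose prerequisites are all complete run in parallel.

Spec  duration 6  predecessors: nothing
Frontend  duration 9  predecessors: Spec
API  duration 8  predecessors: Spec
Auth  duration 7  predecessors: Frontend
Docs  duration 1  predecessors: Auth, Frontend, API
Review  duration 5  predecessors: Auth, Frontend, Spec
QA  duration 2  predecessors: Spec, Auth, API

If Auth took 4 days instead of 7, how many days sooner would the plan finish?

Baseline: Spec→Frontend→Auth→Review = 6+9+7+5 = 27 → 27 days.
Since Auth is critical, the -3 change carries straight to that chain (now 24 days).
That remains the longest chain; total 24 days.
Change in finish: 24 − 27 = -3 days.

3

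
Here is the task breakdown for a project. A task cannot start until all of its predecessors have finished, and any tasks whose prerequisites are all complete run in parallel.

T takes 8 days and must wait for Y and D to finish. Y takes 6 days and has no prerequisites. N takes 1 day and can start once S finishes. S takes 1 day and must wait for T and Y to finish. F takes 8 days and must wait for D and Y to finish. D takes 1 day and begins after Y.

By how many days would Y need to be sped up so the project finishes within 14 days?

Current finish: 17 days; target: 14.
Y is on every critical path, so each day cut from Y cuts the finish by one (this holds down to a finish of 12).
Need 17 − 14 = 3 days off Y → Y becomes 3 days, finish becomes 14.

3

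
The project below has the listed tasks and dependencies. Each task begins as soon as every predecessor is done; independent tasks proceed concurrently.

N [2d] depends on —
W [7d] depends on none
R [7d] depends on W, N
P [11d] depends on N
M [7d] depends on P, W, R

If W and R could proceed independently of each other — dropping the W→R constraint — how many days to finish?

20

With the dependency in place, W→R→M = 7+7+7 = 21 sets the finish at 21 days.
Without W→R, R's earliest start moves from 7 to 2.
After: N→P→M = 2+11+7 = 20 → 20 days.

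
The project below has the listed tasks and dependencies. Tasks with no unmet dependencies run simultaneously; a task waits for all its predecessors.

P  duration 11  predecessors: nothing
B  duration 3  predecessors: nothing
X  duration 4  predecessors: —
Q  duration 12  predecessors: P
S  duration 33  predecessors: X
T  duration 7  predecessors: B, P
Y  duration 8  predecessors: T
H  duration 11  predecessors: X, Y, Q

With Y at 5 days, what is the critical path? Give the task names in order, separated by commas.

X, S

The binding path is P→T→Y→H = 11+7+8+11 = 37; finish at 37 days.
Y lies on that path, so at 5 days the path becomes 34 days.
New critical path: X→S = 4+33 = 37 ⇒ 37 days.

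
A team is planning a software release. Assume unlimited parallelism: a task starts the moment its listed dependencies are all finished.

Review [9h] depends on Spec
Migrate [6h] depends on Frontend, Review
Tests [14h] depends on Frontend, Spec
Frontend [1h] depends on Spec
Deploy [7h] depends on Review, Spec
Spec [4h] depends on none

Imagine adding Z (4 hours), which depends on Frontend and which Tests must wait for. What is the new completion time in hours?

23

Originally the project takes 20 hours.
With Z inserted, Tests now waits for max(Frontend, Spec, Z).
New critical path: Spec→Frontend→Z→Tests = 4+1+4+14 = 23 ⇒ 23 hours.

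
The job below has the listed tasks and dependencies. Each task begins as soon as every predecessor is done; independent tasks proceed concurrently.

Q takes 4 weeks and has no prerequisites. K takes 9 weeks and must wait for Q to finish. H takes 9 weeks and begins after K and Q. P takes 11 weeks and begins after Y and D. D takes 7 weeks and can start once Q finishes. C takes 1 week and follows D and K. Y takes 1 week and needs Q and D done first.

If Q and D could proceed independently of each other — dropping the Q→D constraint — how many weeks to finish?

Before: longest chain Q→D→Y→P = 4+7+1+11 = 23, finish 23.
Without Q→D, D's earliest start moves from 4 to 0.
The longest chain is now Q→K→H = 4+9+9 = 22, so the job takes 22 weeks.

22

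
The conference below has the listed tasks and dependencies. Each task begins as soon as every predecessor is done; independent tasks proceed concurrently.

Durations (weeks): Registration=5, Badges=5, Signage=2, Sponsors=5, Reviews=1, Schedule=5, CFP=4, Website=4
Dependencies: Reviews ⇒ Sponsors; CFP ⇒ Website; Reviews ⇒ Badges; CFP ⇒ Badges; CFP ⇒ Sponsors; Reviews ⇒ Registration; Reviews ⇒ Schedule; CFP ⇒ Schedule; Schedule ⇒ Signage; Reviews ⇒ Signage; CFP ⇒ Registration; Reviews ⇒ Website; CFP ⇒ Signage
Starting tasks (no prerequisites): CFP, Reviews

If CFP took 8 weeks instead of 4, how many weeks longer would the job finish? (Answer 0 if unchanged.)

4

Baseline: CFP→Schedule→Signage = 4+5+2 = 11 → 11 weeks.
CFP lies on that path, so at 8 weeks the path becomes 15 weeks.
That remains the longest chain; total 15 weeks.
Change in finish: 15 − 11 = +4 weeks.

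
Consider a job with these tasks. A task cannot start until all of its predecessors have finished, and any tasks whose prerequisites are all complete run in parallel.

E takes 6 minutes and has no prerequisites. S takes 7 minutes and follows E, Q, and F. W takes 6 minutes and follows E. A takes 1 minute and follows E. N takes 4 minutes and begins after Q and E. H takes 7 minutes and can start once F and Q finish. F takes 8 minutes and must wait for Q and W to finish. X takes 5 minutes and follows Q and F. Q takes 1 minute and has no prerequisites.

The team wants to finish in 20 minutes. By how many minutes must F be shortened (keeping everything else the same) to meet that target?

7

Current finish: 27 minutes; target: 20.
F is on every critical path, so each minute cut from F cuts the finish by one (this holds down to a finish of 20).
Need 27 − 20 = 7 minutes off F → F becomes 1 minute, finish becomes 20.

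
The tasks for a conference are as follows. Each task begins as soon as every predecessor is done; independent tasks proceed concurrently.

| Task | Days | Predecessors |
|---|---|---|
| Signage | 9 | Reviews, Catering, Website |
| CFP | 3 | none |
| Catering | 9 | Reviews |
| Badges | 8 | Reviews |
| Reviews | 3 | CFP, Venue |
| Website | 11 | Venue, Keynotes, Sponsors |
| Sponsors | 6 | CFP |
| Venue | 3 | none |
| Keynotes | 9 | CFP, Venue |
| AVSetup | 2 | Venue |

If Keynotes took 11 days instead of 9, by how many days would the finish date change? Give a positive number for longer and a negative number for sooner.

2

As given, the longest chain is Venue→Keynotes→Website→Signage = 3+9+11+9 = 32, so the finish is 32 days.
Keynotes is on the critical path; changing it to 11 makes that path 34 days.
No other chain overtakes it, so the finish is 34 days.
Change in finish: 34 − 32 = +2 days.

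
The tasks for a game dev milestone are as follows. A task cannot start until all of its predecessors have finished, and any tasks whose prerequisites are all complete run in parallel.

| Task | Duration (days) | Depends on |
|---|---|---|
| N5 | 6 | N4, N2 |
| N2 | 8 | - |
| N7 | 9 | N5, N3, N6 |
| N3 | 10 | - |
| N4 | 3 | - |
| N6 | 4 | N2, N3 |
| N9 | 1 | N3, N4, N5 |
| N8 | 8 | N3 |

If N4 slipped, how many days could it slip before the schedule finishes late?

The longest chain is N2→N5→N7 = 8+6+9 = 23; overall finish 23 days.
N4 finishes as early as 3 and must finish by 8.
Float = 23 − 18 = 5.

5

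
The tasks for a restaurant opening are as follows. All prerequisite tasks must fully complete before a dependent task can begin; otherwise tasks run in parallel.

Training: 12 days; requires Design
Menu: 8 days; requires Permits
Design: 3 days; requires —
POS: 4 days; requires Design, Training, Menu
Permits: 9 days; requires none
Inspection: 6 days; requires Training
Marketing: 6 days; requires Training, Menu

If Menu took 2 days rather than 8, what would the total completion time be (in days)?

Baseline: Permits→Menu→Marketing = 9+8+6 = 23 → 23 days.
Menu lies on that path, so at 2 days the path becomes 17 days.
New critical path: Design→Training→Marketing = 3+12+6 = 21 ⇒ 21 days.

21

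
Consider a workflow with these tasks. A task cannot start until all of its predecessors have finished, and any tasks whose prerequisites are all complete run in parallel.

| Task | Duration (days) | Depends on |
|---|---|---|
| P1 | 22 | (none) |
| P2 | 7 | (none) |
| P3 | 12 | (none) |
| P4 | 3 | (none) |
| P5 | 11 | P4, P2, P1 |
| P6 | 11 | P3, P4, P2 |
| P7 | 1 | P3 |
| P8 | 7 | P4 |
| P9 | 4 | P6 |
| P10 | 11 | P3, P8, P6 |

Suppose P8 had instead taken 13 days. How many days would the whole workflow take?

Actual critical path: P3→P6→P10 = 12+11+11 = 34 ⇒ 34 days.
P8 is off the critical path — its longest chain is 21 days, giving 13 of slack.
That remains the longest chain; total 34 days.

34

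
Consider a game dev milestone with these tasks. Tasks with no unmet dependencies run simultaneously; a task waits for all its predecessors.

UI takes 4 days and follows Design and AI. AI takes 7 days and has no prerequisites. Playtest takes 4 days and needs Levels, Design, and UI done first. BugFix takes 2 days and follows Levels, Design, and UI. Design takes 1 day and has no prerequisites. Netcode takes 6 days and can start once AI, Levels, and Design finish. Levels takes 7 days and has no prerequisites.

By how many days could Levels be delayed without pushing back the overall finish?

The longest chain is AI→UI→Playtest = 7+4+4 = 15; overall finish 15 days.
Levels finishes as early as 7 and must finish by 9.
Slack of Levels = 2 − 0 = 2 days.

2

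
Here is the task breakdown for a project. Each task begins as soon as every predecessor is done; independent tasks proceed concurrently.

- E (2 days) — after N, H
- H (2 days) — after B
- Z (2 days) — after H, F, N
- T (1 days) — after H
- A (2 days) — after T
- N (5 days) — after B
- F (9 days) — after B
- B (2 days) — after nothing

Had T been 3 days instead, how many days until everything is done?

13

As given, the longest chain is B→F→Z = 2+9+2 = 13, so the finish is 13 days.
The longest path through T is only 7 days, so T has float 6.
That remains the longest chain; total 13 days.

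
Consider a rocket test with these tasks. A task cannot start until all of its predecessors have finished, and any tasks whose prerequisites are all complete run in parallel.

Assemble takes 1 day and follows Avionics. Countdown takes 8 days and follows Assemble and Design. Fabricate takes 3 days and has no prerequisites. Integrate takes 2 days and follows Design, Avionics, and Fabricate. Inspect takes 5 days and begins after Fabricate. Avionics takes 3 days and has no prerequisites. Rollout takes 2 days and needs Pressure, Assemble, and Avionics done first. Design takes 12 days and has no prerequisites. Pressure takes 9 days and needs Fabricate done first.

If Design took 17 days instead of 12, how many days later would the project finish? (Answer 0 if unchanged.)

5

Critical path before the change: Design→Countdown = 12+8 = 20 giving 20 days.
Design lies on that path, so at 17 days the path becomes 25 days.
The critical path is still Design→Countdown; finish is now 25 days.
Change in finish: 25 − 20 = +5 days.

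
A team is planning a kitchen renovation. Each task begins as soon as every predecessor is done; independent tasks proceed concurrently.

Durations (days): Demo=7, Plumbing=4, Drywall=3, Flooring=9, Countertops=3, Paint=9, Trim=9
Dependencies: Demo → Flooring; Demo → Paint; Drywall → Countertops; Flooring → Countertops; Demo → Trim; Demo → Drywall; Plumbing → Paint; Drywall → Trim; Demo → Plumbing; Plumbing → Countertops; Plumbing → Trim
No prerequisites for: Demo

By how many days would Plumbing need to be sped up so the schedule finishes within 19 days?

Current finish: 20 days; target: 19.
Plumbing is on every critical path, so each day cut from Plumbing cuts the finish by one (this holds down to a finish of 19).
Need 20 − 19 = 1 day off Plumbing → Plumbing becomes 3 days, finish becomes 19.

1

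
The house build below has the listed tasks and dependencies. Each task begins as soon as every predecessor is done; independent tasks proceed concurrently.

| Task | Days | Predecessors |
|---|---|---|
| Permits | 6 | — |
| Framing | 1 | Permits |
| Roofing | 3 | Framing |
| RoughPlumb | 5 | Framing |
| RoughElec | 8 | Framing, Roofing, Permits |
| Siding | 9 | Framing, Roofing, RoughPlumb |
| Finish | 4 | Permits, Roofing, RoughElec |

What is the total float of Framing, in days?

0

The longest chain is Permits→Framing→Roofing→RoughElec→Finish = 6+1+3+8+4 = 22; overall finish 22 days.
Longest path through Framing: 22 days (earliest finish 7, latest finish 7).
Slack of Framing = 6 − 6 = 0 days.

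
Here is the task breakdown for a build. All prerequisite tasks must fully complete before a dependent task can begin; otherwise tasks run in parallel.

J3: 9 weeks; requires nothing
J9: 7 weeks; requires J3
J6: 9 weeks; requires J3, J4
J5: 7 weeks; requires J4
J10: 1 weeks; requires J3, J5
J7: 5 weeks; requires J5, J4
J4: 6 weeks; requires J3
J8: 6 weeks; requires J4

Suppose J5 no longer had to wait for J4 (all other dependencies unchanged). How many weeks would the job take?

Original critical path: J3→J4→J5→J7 = 9+6+7+5 = 27 ⇒ 27 weeks.
Without J4→J5, J5's earliest start moves from 15 to 0.
The longest chain is now J3→J4→J6 = 9+6+9 = 24, so the job takes 24 weeks.

24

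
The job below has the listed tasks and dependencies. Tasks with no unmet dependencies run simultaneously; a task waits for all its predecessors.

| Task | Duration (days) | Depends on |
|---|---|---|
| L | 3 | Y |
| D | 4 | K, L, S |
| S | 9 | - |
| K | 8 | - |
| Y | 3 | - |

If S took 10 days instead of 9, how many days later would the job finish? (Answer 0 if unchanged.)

Baseline: S→D = 9+4 = 13 → 13 days.
S is on the critical path; changing it to 10 makes that path 14 days.
No other chain overtakes it, so the finish is 14 days.
Change in finish: 14 − 13 = +1 days.

1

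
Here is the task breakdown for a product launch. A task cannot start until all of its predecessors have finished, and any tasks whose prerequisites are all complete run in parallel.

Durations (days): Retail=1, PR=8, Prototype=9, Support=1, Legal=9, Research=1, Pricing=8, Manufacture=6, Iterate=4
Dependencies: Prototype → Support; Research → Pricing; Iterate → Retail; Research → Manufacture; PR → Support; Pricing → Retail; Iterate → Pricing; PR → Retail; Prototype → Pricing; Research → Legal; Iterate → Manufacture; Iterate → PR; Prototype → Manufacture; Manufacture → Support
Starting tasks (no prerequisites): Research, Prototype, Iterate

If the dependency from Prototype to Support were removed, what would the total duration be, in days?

18

With the dependency in place, Prototype→Pricing→Retail = 9+8+1 = 18 sets the finish at 18 days.
Dropping Prototype→Support doesn't change Support's earliest start (15); another predecessor still binds.
The longest chain is now Prototype→Pricing→Retail = 9+8+1 = 18, so the product launch takes 18 days.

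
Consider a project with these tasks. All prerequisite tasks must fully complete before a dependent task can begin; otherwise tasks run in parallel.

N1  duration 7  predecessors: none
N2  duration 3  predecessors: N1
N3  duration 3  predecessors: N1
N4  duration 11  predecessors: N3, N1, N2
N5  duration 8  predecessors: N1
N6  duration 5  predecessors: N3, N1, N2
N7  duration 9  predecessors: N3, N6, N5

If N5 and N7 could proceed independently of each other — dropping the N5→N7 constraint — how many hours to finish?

With the dependency in place, N1→N2→N6→N7 = 7+3+5+9 = 24 sets the finish at 24 hours.
Dropping N5→N7 doesn't change N7's earliest start (15); another predecessor still binds.
The longest chain is now N1→N2→N6→N7 = 7+3+5+9 = 24, so the job takes 24 hours.

24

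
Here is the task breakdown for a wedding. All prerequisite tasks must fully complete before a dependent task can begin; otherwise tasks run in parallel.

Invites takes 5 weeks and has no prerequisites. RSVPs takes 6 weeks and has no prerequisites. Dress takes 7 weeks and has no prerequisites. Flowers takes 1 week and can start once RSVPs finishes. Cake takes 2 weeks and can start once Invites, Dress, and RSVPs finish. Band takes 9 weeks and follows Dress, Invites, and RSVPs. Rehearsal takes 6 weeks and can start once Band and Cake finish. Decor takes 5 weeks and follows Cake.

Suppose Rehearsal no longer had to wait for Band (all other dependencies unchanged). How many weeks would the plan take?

16

With the dependency in place, Dress→Band→Rehearsal = 7+9+6 = 22 sets the finish at 22 weeks.
Without Band→Rehearsal, Rehearsal's earliest start moves from 16 to 9.
The longest chain is now Dress→Band = 7+9 = 16, so the plan takes 16 weeks.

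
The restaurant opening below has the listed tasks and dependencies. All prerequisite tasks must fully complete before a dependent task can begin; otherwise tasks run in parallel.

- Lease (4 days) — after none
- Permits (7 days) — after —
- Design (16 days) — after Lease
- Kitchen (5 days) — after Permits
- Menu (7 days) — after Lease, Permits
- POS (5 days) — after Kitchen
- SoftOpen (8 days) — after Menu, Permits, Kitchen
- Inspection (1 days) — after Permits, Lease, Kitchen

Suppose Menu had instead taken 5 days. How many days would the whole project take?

20

Baseline: Permits→Menu→SoftOpen = 7+7+8 = 22 → 22 days.
Since Menu is critical, the -2 change carries straight to that chain (now 20 days).
Now Lease→Design = 4+16 = 20 is longest, so the finish becomes 20 days.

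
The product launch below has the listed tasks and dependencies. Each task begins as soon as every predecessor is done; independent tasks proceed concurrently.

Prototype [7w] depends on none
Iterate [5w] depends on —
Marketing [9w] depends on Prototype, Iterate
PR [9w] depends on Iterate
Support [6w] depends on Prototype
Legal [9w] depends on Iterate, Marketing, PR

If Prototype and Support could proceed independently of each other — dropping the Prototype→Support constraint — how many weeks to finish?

With the dependency in place, Prototype→Marketing→Legal = 7+9+9 = 25 sets the finish at 25 weeks.
Without Prototype→Support, Support's earliest start moves from 7 to 0.
After: Prototype→Marketing→Legal = 7+9+9 = 25 → 25 weeks.

25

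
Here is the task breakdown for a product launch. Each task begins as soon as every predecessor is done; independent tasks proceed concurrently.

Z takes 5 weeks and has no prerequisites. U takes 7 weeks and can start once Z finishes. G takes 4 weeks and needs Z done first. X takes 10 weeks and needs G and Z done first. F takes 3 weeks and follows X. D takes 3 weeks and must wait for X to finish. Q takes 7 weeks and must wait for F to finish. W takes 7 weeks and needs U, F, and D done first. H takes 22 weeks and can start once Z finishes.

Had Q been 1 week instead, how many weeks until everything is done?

29

Actual critical path: Z→G→X→F→Q = 5+4+10+3+7 = 29 ⇒ 29 weeks.
Since Q is critical, the -6 change carries straight to that chain (now 23 weeks).
New critical path: Z→G→X→F→W = 5+4+10+3+7 = 29 ⇒ 29 weeks.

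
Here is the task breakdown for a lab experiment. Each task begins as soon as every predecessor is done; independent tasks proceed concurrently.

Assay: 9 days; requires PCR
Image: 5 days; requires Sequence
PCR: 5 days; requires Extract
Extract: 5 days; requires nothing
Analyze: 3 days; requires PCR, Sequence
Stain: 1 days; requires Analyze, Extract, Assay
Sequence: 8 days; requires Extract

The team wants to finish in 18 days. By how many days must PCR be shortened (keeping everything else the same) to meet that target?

Current finish: 20 days; target: 18.
PCR is on every critical path, so each day cut from PCR cuts the finish by one (this holds down to a finish of 18).
Need 20 − 18 = 2 days off PCR → PCR becomes 3 days, finish becomes 18.

2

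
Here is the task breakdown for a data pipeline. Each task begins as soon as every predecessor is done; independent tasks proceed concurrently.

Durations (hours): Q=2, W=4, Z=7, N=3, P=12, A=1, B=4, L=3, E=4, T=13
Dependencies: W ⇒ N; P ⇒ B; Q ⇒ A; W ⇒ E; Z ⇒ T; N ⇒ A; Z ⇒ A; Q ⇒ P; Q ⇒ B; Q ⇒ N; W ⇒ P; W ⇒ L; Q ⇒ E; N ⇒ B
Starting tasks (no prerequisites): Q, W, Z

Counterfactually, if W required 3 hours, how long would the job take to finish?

Actual critical path: W→P→B = 4+12+4 = 20 ⇒ 20 hours.
W lies on that path, so at 3 hours the path becomes 19 hours.
New critical path: Z→T = 7+13 = 20 ⇒ 20 hours.

20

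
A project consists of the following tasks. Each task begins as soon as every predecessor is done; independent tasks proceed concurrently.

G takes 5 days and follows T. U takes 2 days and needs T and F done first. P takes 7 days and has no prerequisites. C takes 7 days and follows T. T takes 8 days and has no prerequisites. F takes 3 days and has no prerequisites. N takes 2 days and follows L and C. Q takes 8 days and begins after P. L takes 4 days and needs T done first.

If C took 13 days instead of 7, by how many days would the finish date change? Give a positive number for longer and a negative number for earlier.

As given, the longest chain is T→C→N = 8+7+2 = 17, so the finish is 17 days.
C is on the critical path; changing it to 13 makes that path 23 days.
The critical path is still T→C→N; finish is now 23 days.
Change in finish: 23 − 17 = +6 days.

6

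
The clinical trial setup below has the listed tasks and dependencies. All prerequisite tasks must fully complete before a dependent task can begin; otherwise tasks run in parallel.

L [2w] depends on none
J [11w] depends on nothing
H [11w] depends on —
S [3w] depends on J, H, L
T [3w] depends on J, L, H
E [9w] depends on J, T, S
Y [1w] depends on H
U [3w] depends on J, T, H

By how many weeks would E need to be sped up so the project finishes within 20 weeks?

3

Current finish: 23 weeks; target: 20.
E is on every critical path, so each week cut from E cuts the finish by one (this holds down to a finish of 17).
Need 23 − 20 = 3 weeks off E → E becomes 6 weeks, finish becomes 20.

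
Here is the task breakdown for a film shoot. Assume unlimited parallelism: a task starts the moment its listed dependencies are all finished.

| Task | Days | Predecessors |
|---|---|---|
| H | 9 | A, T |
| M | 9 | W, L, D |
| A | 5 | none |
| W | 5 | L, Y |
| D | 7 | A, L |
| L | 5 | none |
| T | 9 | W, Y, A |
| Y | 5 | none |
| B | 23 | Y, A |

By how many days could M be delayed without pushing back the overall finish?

7

The longest chain is Y→W→T→H = 5+5+9+9 = 28; overall finish 28 days.
The longest chain containing M totals 21 days.
Float = 28 − 21 = 7.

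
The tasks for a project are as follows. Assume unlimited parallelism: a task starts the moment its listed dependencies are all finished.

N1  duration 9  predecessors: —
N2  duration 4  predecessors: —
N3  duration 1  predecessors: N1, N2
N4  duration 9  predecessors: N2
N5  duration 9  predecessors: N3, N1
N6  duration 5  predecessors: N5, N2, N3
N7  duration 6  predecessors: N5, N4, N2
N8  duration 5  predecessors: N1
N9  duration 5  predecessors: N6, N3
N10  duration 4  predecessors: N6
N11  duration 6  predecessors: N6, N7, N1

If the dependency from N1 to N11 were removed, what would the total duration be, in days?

31

With the dependency in place, N1→N3→N5→N7→N11 = 9+1+9+6+6 = 31 sets the finish at 31 days.
Dropping N1→N11 doesn't change N11's earliest start (25); another predecessor still binds.
New critical path: N1→N3→N5→N7→N11 = 9+1+9+6+6 = 31 ⇒ 31 days.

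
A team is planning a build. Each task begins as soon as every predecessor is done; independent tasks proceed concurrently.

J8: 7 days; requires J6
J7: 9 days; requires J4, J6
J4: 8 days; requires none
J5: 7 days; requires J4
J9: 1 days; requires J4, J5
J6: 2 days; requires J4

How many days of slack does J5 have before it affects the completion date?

The longest chain is J4→J6→J7 = 8+2+9 = 19; overall finish 19 days.
Longest path through J5: 16 days (earliest finish 15, latest finish 18).
So J5 can slip 18 − 15 = 3 days.

3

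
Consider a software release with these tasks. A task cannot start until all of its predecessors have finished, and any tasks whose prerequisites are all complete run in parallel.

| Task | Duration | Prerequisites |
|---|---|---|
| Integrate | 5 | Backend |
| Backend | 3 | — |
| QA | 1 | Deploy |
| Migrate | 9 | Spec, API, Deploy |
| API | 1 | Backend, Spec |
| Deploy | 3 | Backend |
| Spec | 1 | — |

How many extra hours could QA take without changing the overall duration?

Backend→Deploy→Migrate = 3+3+9 = 15 sets the makespan at 15 hours.
Longest path through QA: 7 hours (earliest finish 7, latest finish 15).
So QA can slip 15 − 7 = 8 hours.

8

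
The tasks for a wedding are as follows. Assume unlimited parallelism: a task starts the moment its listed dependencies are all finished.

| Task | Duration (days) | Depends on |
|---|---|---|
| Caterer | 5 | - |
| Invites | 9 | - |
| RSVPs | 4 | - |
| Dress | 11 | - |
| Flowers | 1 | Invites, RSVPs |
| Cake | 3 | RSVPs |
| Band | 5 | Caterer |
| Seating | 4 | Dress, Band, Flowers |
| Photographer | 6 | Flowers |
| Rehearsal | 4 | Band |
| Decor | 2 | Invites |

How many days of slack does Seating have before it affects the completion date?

1

Invites→Flowers→Photographer = 9+1+6 = 16 sets the makespan at 16 days.
The longest chain containing Seating totals 15 days.
Float = 16 − 15 = 1.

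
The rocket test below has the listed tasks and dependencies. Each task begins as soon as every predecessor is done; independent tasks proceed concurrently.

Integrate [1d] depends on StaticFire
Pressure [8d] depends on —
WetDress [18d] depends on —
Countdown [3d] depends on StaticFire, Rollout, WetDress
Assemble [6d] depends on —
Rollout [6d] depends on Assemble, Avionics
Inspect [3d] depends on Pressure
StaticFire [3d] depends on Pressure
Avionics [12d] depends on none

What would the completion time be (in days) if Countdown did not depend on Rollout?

Before: longest chain Avionics→Rollout→Countdown = 12+6+3 = 21, finish 21.
Dropping Rollout→Countdown doesn't change Countdown's earliest start (18); another predecessor still binds.
After: WetDress→Countdown = 18+3 = 21 → 21 days.

21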